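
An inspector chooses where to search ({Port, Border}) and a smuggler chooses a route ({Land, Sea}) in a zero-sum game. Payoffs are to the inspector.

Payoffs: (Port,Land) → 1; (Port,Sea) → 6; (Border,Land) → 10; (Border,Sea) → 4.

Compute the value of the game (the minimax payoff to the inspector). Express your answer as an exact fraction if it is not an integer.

56/11

Row minima: Port → 1, Border → 4; maximin = 4.
Column maxima: Land → 10, Sea → 6; minimax = 6.
4 ≠ 6, so there is no saddle point; optimal play is mixed.
Let the inspector play Port with probability p. Expected payoff against Land: 1p + 10(1−p) = −9p + 10; against Sea: 6p + 4(1−p) = 2p + 4.
Setting these equal: −9p + 10 = 2p + 4 ⇒ −11p = -6 ⇒ p = 6/11, and the value is (-9)·(6/11) + 10 = 56/11.
For the smuggler: with q = P(Land), equating Port's and Border's payoffs gives −5q + 6 = 6q + 4 ⇒ q = 2/11.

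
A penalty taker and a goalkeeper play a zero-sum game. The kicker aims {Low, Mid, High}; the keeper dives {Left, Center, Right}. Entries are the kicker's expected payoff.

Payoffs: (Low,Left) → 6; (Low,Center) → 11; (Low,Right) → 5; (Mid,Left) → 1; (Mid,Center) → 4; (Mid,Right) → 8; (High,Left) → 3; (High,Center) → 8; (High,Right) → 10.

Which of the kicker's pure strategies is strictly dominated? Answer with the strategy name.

Mid

High gives a strictly higher payoff than Mid against every column: 3 > 1, 8 > 4, 10 > 8.
So Mid is strictly dominated and the kicker never plays it.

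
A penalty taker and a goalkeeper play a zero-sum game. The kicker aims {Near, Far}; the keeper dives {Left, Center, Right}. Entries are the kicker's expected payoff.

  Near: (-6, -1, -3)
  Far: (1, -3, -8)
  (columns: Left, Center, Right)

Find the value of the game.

Row minima: Near → -6, Far → -8; maximin = -6.
Column maxima: Left → 1, Center → -1, Right → -3; minimax = -3.
-6 ≠ -3, so there is no saddle point; optimal play is mixed.
Center is strictly dominated by Right (it gives the kicker strictly more in every row), so the keeper never plays it.
On the remaining 2×2 (Near, Far vs Left, Right):
Let the kicker play Near with probability p. Expected payoff against Left: (-6)p + 1(1−p) = −7p + 1; against Right: (-3)p + (-8)(1−p) = 5p − 8.
Setting these equal: −7p + 1 = 5p − 8 ⇒ −12p = -9 ⇒ p = 3/4, and the value is (-7)·(3/4) + 1 = -17/4.
For the keeper: with q = P(Left), equating Near's and Far's payoffs gives −3q − 3 = 9q − 8 ⇒ q = 5/12.

-17/4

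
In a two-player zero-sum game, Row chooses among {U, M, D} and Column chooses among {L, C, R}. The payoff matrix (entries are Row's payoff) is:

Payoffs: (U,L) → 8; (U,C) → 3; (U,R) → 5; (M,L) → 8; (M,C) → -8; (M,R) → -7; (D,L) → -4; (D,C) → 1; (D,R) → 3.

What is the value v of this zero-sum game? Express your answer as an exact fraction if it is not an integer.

3

Row minima: U → 3, M → -8, D → -4; maximin = 3.
Column maxima: L → 8, C → 3, R → 5; minimax = 3.
Since maximin = minimax = 3, there is a saddle point and the value is 3.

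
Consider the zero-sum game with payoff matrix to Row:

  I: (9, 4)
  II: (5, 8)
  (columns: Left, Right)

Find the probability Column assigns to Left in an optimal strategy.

1/2

Row minima: I → 4, II → 5; maximin = 5.
Column maxima: Left → 9, Right → 8; minimax = 8.
5 ≠ 8, so there is no saddle point; optimal play is mixed.
Let Row play I with probability p. Expected payoff against Left: 9p + 5(1−p) = 4p + 5; against Right: 4p + 8(1−p) = −4p + 8.
Setting these equal: 4p + 5 = −4p + 8 ⇒ 8p = 3 ⇒ p = 3/8, and the value is (4)·(3/8) + 5 = 13/2.
For Column: with q = P(Left), equating I's and II's payoffs gives 5q + 4 = −3q + 8 ⇒ q = 1/2.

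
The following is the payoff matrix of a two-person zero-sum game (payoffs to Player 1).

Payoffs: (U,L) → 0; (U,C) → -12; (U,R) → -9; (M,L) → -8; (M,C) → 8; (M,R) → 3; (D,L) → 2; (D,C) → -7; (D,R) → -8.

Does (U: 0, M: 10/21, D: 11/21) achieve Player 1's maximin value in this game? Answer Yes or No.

Against L this mix gives (10/21)·(-8) + (11/21)·2 = -58/21.
Against C this mix gives (10/21)·8 + (11/21)·(-7) = 1/7.
Against R this mix gives (10/21)·3 + (11/21)·(-8) = -58/21.
All of Player 2's active replies (L, R) yield -58/21, and no column does worse for Player 1. The mix makes Player 2 indifferent and guarantees -58/21, so it is optimal.

Yes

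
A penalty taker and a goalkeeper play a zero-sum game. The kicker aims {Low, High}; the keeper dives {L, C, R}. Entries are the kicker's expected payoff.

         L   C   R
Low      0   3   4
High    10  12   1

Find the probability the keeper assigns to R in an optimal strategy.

Row minima: Low → 0, High → 1; maximin = 1.
Column maxima: L → 10, C → 12, R → 4; minimax = 4.
1 ≠ 4, so there is no saddle point; optimal play is mixed.
C is strictly dominated by L (it gives the kicker strictly more in every row), so the keeper never plays it.
On the remaining 2×2 (Low, High vs L, R):
Let the kicker play Low with probability p. Expected payoff against L: 0p + 10(1−p) = −10p + 10; against R: 4p + 1(1−p) = 3p + 1.
Setting these equal: −10p + 10 = 3p + 1 ⇒ −13p = -9 ⇒ p = 9/13, and the value is (-10)·(9/13) + 10 = 40/13.
For the keeper: with q = P(L), equating Low's and High's payoffs gives −4q + 4 = 9q + 1 ⇒ q = 3/13.

10/13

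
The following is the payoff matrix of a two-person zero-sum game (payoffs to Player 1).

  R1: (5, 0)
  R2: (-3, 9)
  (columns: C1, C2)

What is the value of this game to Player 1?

45/17

Row minima: R1 → 0, R2 → -3; maximin = 0.
Column maxima: C1 → 5, C2 → 9; minimax = 5.
0 ≠ 5, so there is no saddle point; optimal play is mixed.
Let Player 1 play R1 with probability p. Expected payoff against C1: 5p + (-3)(1−p) = 8p − 3; against C2: 0p + 9(1−p) = −9p + 9.
Setting these equal: 8p − 3 = −9p + 9 ⇒ 17p = 12 ⇒ p = 12/17, and the value is (8)·(12/17) − 3 = 45/17.
For Player 2: with q = P(C1), equating R1's and R2's payoffs gives 5q = −12q + 9 ⇒ q = 9/17.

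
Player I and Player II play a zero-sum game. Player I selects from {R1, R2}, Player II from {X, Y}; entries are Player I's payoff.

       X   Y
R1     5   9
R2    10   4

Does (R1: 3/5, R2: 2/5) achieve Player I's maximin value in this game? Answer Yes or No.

Yes

Against X this mix gives (3/5)·5 + (2/5)·10 = 7.
Against Y this mix gives (3/5)·9 + (2/5)·4 = 7.
All of Player II's active replies (X, Y) yield 7, and no column does worse for Player I. The mix makes Player II indifferent and guarantees 7, so it is optimal.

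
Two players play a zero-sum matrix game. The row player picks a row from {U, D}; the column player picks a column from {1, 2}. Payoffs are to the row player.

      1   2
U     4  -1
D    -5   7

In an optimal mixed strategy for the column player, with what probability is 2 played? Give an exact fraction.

9/17

Row minima: U → -1, D → -5; maximin = -1.
Column maxima: 1 → 4, 2 → 7; minimax = 4.
-1 ≠ 4, so there is no saddle point; optimal play is mixed.
Let the row player play U with probability p. Expected payoff against 1: 4p + (-5)(1−p) = 9p − 5; against 2: (-1)p + 7(1−p) = −8p + 7.
Setting these equal: 9p − 5 = −8p + 7 ⇒ 17p = 12 ⇒ p = 12/17, and the value is (9)·(12/17) − 5 = 23/17.
For the column player: with q = P(1), equating U's and D's payoffs gives 5q − 1 = −12q + 7 ⇒ q = 8/17.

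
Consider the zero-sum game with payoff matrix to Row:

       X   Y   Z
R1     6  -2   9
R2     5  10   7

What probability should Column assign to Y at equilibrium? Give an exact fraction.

Row minima: R1 → -2, R2 → 5; maximin = 5.
Column maxima: X → 6, Y → 10, Z → 9; minimax = 6.
5 ≠ 6, so there is no saddle point; optimal play is mixed.
Z is strictly dominated by X (it gives Row strictly more in every row), so Column never plays it.
On the remaining 2×2 (R1, R2 vs X, Y):
Let Row play R1 with probability p. Expected payoff against X: 6p + 5(1−p) = p + 5; against Y: (-2)p + 10(1−p) = −12p + 10.
Setting these equal: p + 5 = −12p + 10 ⇒ 13p = 5 ⇒ p = 5/13, and the value is (1)·(5/13) + 5 = 70/13.
For Column: with q = P(X), equating R1's and R2's payoffs gives 8q − 2 = −5q + 10 ⇒ q = 12/13.

1/13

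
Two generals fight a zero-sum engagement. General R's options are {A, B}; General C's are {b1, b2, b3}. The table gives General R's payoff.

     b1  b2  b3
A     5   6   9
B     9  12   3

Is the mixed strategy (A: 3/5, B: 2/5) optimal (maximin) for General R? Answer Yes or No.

Yes

Against b1 this mix gives (3/5)·5 + (2/5)·9 = 33/5.
Against b2 this mix gives (3/5)·6 + (2/5)·12 = 42/5.
Against b3 this mix gives (3/5)·9 + (2/5)·3 = 33/5.
All of General C's active replies (b1, b3) yield 33/5, and no column does worse for General R. The mix makes General C indifferent and guarantees 33/5, so it is optimal.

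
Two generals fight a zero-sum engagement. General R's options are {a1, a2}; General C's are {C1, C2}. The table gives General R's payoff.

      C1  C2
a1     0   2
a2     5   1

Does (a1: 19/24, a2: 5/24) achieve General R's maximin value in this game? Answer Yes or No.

Against C1 this mix gives (19/24)·0 + (5/24)·5 = 25/24.
Against C2 this mix gives (19/24)·2 + (5/24)·1 = 43/24.
General C will play C1, holding General R to 25/24. Shifting weight toward the row that does better against C1 would raise this floor (the equalizing mix achieves 5/3 against both C1 and C2), so the proposed strategy is not optimal.

No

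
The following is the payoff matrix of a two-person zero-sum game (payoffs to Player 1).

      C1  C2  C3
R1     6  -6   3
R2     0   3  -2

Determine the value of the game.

Row minima: R1 → -6, R2 → -2; maximin = -2.
Column maxima: C1 → 6, C2 → 3, C3 → 3; minimax = 3.
-2 ≠ 3, so there is no saddle point; optimal play is mixed.
C1 is strictly dominated by C3 (it gives Player 1 strictly more in every row), so Player 2 never plays it.
On the remaining 2×2 (R1, R2 vs C2, C3):
Let Player 1 play R1 with probability p. Expected payoff against C2: (-6)p + 3(1−p) = −9p + 3; against C3: 3p + (-2)(1−p) = 5p − 2.
Setting these equal: −9p + 3 = 5p − 2 ⇒ −14p = -5 ⇒ p = 5/14, and the value is (-9)·(5/14) + 3 = -3/14.
For Player 2: with q = P(C2), equating R1's and R2's payoffs gives −9q + 3 = 5q − 2 ⇒ q = 5/14.

-3/14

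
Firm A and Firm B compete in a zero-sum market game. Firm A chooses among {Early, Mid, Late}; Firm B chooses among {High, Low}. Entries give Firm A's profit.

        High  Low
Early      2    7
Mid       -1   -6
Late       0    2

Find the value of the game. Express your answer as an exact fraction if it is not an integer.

Row minima: Early → 2, Mid → -6, Late → 0; maximin = 2.
Column maxima: High → 2, Low → 7; minimax = 2.
Since maximin = minimax = 2, there is a saddle point and the value is 2.

2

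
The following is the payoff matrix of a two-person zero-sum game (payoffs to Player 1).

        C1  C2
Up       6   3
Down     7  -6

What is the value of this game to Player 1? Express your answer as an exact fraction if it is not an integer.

3

Row minima: Up → 3, Down → -6; maximin = 3.
Column maxima: C1 → 7, C2 → 3; minimax = 3.
Since maximin = minimax = 3, there is a saddle point and the value is 3.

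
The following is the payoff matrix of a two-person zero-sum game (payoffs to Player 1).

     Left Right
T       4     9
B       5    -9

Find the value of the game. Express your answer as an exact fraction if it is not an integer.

81/19

Row minima: T → 4, B → -9; maximin = 4.
Column maxima: Left → 5, Right → 9; minimax = 5.
4 ≠ 5, so there is no saddle point; optimal play is mixed.
Let Player 1 play T with probability p. Expected payoff against Left: 4p + 5(1−p) = −p + 5; against Right: 9p + (-9)(1−p) = 18p − 9.
Setting these equal: −p + 5 = 18p − 9 ⇒ −19p = -14 ⇒ p = 14/19, and the value is (-1)·(14/19) + 5 = 81/19.
For Player 2: with q = P(Left), equating T's and B's payoffs gives −5q + 9 = 14q − 9 ⇒ q = 18/19.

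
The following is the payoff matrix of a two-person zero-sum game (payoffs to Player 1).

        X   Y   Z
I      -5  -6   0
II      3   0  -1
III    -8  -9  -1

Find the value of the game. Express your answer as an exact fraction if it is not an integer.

-6/7

Row minima: I → -6, II → -1, III → -9; maximin = -1.
Column maxima: X → 3, Y → 0, Z → 0; minimax = 0.
-1 ≠ 0, so there is no saddle point; optimal play is mixed.
III is strictly dominated by I, so Player 1 never plays it.
X is strictly dominated by Y (it gives Player 1 strictly more in every row), so Player 2 never plays it.
On the remaining 2×2 (I, II vs Y, Z):
Let Player 1 play I with probability p. Expected payoff against Y: (-6)p + 0(1−p) = −6p; against Z: 0p + (-1)(1−p) = p − 1.
Setting these equal: −6p = p − 1 ⇒ −7p = -1 ⇒ p = 1/7, and the value is (-6)·(1/7) = -6/7.
For Player 2: with q = P(Y), equating I's and II's payoffs gives −6q = q − 1 ⇒ q = 1/7.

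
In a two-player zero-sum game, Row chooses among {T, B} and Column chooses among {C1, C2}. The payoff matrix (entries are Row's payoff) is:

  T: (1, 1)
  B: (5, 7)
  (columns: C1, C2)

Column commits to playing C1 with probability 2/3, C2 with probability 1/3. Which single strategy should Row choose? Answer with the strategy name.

Expected payoff of T: (2/3)·1 + (1/3)·1 = 1.
Expected payoff of B: (2/3)·5 + (1/3)·7 = 17/3.
The largest is 17/3, so Row's best response is B.

B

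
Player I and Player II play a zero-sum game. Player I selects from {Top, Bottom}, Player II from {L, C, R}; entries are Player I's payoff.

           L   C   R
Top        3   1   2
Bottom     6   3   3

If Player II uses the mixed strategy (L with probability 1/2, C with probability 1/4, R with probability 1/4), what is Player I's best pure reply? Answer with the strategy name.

Bottom

Expected payoff of Top: (1/2)·3 + (1/4)·1 + (1/4)·2 = 9/4.
Expected payoff of Bottom: (1/2)·6 + (1/4)·3 + (1/4)·3 = 9/2.
The largest is 9/2, so Player I's best response is Bottom.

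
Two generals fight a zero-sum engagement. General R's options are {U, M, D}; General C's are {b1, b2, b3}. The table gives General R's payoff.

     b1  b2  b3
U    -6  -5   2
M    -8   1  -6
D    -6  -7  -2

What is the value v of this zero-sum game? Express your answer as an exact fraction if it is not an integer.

Row minima: U → -6, M → -8, D → -7; maximin = -6.
Column maxima: b1 → -6, b2 → 1, b3 → 2; minimax = -6.
Since maximin = minimax = -6, there is a saddle point and the value is -6.

-6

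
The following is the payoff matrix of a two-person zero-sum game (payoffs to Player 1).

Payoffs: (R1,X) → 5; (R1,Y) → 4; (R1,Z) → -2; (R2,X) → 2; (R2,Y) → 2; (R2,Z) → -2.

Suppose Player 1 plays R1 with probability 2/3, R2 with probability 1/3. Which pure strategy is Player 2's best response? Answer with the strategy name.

Z

If Player 2 plays X, Player 1's expected payoff is (2/3)·5 + (1/3)·2 = 4.
If Player 2 plays Y, Player 1's expected payoff is (2/3)·4 + (1/3)·2 = 10/3.
If Player 2 plays Z, Player 1's expected payoff is (2/3)·(-2) + (1/3)·(-2) = -2.
Player 2 minimizes Player 1's payoff; the smallest is -2, so the best response is Z.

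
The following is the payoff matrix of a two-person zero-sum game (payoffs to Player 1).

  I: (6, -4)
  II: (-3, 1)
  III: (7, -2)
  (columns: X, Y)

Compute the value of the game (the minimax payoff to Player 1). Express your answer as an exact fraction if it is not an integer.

1/13

Row minima: I → -4, II → -3, III → -2; maximin = -2.
Column maxima: X → 7, Y → 1; minimax = 1.
-2 ≠ 1, so there is no saddle point; optimal play is mixed.
I is strictly dominated by III, so Player 1 never plays it.
On the remaining 2×2 (II, III vs X, Y):
Let Player 1 play II with probability p. Expected payoff against X: (-3)p + 7(1−p) = −10p + 7; against Y: 1p + (-2)(1−p) = 3p − 2.
Setting these equal: −10p + 7 = 3p − 2 ⇒ −13p = -9 ⇒ p = 9/13, and the value is (-10)·(9/13) + 7 = 1/13.
For Player 2: with q = P(X), equating II's and III's payoffs gives −4q + 1 = 9q − 2 ⇒ q = 3/13.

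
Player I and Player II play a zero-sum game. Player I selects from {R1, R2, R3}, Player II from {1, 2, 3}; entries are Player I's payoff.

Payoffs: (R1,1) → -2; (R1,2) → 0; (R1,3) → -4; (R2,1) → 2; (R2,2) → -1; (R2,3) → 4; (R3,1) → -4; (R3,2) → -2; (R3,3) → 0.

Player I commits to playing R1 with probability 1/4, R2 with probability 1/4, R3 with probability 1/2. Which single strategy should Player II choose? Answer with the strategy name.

If Player II plays 1, Player I's expected payoff is (1/4)·(-2) + (1/4)·2 + (1/2)·(-4) = -2.
If Player II plays 2, Player I's expected payoff is (1/4)·0 + (1/4)·(-1) + (1/2)·(-2) = -5/4.
If Player II plays 3, Player I's expected payoff is (1/4)·(-4) + (1/4)·4 + (1/2)·0 = 0.
Player II minimizes Player I's payoff; the smallest is -2, so the best response is 1.

1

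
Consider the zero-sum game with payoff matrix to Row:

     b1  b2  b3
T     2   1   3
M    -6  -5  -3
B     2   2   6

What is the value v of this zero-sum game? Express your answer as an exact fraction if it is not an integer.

Row minima: T → 1, M → -6, B → 2; maximin = 2.
Column maxima: b1 → 2, b2 → 2, b3 → 6; minimax = 2.
Since maximin = minimax = 2, there is a saddle point and the value is 2.

2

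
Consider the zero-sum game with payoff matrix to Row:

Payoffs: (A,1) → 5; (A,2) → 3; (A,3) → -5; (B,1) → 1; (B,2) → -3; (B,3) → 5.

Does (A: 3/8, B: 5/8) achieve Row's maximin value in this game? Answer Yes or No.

Against 1 this mix gives (3/8)·5 + (5/8)·1 = 5/2.
Against 2 this mix gives (3/8)·3 + (5/8)·(-3) = -3/4.
Against 3 this mix gives (3/8)·(-5) + (5/8)·5 = 5/4.
Column will play 2, holding Row to -3/4. Shifting weight toward the row that does better against 2 would raise this floor (the equalizing mix achieves 0 against both 2 and 3), so the proposed strategy is not optimal.

No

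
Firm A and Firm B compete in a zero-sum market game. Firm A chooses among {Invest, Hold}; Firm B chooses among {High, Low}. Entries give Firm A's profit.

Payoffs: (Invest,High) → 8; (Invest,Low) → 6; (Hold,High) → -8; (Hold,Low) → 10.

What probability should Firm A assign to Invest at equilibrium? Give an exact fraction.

9/10

Row minima: Invest → 6, Hold → -8; maximin = 6.
Column maxima: High → 8, Low → 10; minimax = 8.
6 ≠ 8, so there is no saddle point; optimal play is mixed.
Let Firm A play Invest with probability p. Expected payoff against High: 8p + (-8)(1−p) = 16p − 8; against Low: 6p + 10(1−p) = −4p + 10.
Setting these equal: 16p − 8 = −4p + 10 ⇒ 20p = 18 ⇒ p = 9/10, and the value is (16)·(9/10) − 8 = 32/5.
For Firm B: with q = P(High), equating Invest's and Hold's payoffs gives 2q + 6 = −18q + 10 ⇒ q = 1/5.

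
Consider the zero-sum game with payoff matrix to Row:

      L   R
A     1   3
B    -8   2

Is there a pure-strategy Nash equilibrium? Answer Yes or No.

Yes

Row minima: A → 1, B → -8; maximin = 1.
Column maxima: L → 1, R → 3; minimax = 1.
maximin = minimax = 1, so a saddle point exists.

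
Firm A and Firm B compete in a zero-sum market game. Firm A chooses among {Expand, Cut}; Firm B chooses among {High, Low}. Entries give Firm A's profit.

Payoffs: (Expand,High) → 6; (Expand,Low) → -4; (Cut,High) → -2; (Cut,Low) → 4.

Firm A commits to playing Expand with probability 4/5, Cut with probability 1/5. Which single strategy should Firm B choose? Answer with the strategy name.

If Firm B plays High, Firm A's expected payoff is (4/5)·6 + (1/5)·(-2) = 22/5.
If Firm B plays Low, Firm A's expected payoff is (4/5)·(-4) + (1/5)·4 = -12/5.
Firm B minimizes Firm A's payoff; the smallest is -12/5, so the best response is Low.

Low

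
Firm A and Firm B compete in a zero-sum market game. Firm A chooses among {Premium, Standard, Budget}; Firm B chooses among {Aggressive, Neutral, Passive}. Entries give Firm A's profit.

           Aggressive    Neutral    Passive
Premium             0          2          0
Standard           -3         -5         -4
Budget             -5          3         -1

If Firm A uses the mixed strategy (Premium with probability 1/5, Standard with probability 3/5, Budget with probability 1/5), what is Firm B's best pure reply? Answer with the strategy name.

Aggressive

If Firm B plays Aggressive, Firm A's expected payoff is (1/5)·0 + (3/5)·(-3) + (1/5)·(-5) = -14/5.
If Firm B plays Neutral, Firm A's expected payoff is (1/5)·2 + (3/5)·(-5) + (1/5)·3 = -2.
If Firm B plays Passive, Firm A's expected payoff is (1/5)·0 + (3/5)·(-4) + (1/5)·(-1) = -13/5.
Firm B minimizes Firm A's payoff; the smallest is -14/5, so the best response is Aggressive.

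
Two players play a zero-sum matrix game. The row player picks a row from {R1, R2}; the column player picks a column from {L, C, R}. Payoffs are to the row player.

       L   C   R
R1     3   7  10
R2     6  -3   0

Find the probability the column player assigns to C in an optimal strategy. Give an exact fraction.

3/13

Row minima: R1 → 3, R2 → -3; maximin = 3.
Column maxima: L → 6, C → 7, R → 10; minimax = 6.
3 ≠ 6, so there is no saddle point; optimal play is mixed.
R is strictly dominated by C (it gives the row player strictly more in every row), so the column player never plays it.
On the remaining 2×2 (R1, R2 vs L, C):
Let the row player play R1 with probability p. Expected payoff against L: 3p + 6(1−p) = −3p + 6; against C: 7p + (-3)(1−p) = 10p − 3.
Setting these equal: −3p + 6 = 10p − 3 ⇒ −13p = -9 ⇒ p = 9/13, and the value is (-3)·(9/13) + 6 = 51/13.
For the column player: with q = P(L), equating R1's and R2's payoffs gives −4q + 7 = 9q − 3 ⇒ q = 10/13.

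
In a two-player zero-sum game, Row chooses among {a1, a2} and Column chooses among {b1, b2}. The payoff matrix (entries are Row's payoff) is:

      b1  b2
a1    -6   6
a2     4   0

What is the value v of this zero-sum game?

Row minima: a1 → -6, a2 → 0; maximin = 0.
Column maxima: b1 → 4, b2 → 6; minimax = 4.
0 ≠ 4, so there is no saddle point; optimal play is mixed.
Let Row play a1 with probability p. Expected payoff against b1: (-6)p + 4(1−p) = −10p + 4; against b2: 6p + 0(1−p) = 6p.
Setting these equal: −10p + 4 = 6p ⇒ −16p = -4 ⇒ p = 1/4, and the value is (-10)·(1/4) + 4 = 3/2.
For Column: with q = P(b1), equating a1's and a2's payoffs gives −12q + 6 = 4q ⇒ q = 3/8.

3/2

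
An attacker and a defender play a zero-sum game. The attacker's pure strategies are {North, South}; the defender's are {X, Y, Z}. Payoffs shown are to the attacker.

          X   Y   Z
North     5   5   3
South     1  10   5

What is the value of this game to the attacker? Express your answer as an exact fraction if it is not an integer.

Row minima: North → 3, South → 1; maximin = 3.
Column maxima: X → 5, Y → 10, Z → 5; minimax = 5.
3 ≠ 5, so there is no saddle point; optimal play is mixed.
Y is strictly dominated by Z (it gives the attacker strictly more in every row), so the defender never plays it.
On the remaining 2×2 (North, South vs X, Z):
Let the attacker play North with probability p. Expected payoff against X: 5p + 1(1−p) = 4p + 1; against Z: 3p + 5(1−p) = −2p + 5.
Setting these equal: 4p + 1 = −2p + 5 ⇒ 6p = 4 ⇒ p = 2/3, and the value is (4)·(2/3) + 1 = 11/3.
For the defender: with q = P(X), equating North's and South's payoffs gives 2q + 3 = −4q + 5 ⇒ q = 1/3.

11/3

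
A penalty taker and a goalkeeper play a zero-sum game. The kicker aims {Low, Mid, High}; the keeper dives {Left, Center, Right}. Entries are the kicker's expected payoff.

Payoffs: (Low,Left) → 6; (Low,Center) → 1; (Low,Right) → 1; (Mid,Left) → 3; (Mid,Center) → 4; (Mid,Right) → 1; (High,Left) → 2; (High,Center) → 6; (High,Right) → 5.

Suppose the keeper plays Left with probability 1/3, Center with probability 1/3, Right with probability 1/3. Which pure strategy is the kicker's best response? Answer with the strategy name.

High

Expected payoff of Low: (1/3)·6 + (1/3)·1 + (1/3)·1 = 8/3.
Expected payoff of Mid: (1/3)·3 + (1/3)·4 + (1/3)·1 = 8/3.
Expected payoff of High: (1/3)·2 + (1/3)·6 + (1/3)·5 = 13/3.
The largest is 13/3, so the kicker's best response is High.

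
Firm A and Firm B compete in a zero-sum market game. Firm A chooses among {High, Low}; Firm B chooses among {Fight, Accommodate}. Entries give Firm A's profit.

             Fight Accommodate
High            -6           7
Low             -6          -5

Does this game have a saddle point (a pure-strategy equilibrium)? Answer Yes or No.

Row minima: High → -6, Low → -6; maximin = -6.
Column maxima: Fight → -6, Accommodate → 7; minimax = -6.
maximin = minimax = -6, so a saddle point exists.

Yes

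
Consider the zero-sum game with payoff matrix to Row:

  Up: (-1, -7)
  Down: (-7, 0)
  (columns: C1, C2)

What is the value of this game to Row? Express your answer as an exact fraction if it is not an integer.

Row minima: Up → -7, Down → -7; maximin = -7.
Column maxima: C1 → -1, C2 → 0; minimax = -1.
-7 ≠ -1, so there is no saddle point; optimal play is mixed.
Let Row play Up with probability p. Expected payoff against C1: (-1)p + (-7)(1−p) = 6p − 7; against C2: (-7)p + 0(1−p) = −7p.
Setting these equal: 6p − 7 = −7p ⇒ 13p = 7 ⇒ p = 7/13, and the value is (6)·(7/13) − 7 = -49/13.
For Column: with q = P(C1), equating Up's and Down's payoffs gives 6q − 7 = −7q ⇒ q = 7/13.

-49/13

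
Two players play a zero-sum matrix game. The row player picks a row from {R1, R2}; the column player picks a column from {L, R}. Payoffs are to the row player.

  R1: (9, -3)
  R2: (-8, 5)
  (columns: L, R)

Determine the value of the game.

Row minima: R1 → -3, R2 → -8; maximin = -3.
Column maxima: L → 9, R → 5; minimax = 5.
-3 ≠ 5, so there is no saddle point; optimal play is mixed.
Let the row player play R1 with probability p. Expected payoff against L: 9p + (-8)(1−p) = 17p − 8; against R: (-3)p + 5(1−p) = −8p + 5.
Setting these equal: 17p − 8 = −8p + 5 ⇒ 25p = 13 ⇒ p = 13/25, and the value is (17)·(13/25) − 8 = 21/25.
For the column player: with q = P(L), equating R1's and R2's payoffs gives 12q − 3 = −13q + 5 ⇒ q = 8/25.

21/25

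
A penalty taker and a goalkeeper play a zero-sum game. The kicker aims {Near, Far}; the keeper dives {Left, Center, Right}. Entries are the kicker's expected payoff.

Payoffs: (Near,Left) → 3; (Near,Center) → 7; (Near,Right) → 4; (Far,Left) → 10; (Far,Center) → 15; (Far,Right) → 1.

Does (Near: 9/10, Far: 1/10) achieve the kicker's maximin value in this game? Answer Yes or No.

Against Left this mix gives (9/10)·3 + (1/10)·10 = 37/10.
Against Center this mix gives (9/10)·7 + (1/10)·15 = 39/5.
Against Right this mix gives (9/10)·4 + (1/10)·1 = 37/10.
All of the keeper's active replies (Left, Right) yield 37/10, and no column does worse for the kicker. The mix makes the keeper indifferent and guarantees 37/10, so it is optimal.

Yes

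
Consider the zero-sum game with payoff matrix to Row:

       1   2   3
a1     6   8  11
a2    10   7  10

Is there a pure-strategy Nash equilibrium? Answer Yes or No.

No

Row minima: a1 → 6, a2 → 7; maximin = 7.
Column maxima: 1 → 10, 2 → 8, 3 → 11; minimax = 8.
7 ≠ 8, so no pure-strategy equilibrium exists.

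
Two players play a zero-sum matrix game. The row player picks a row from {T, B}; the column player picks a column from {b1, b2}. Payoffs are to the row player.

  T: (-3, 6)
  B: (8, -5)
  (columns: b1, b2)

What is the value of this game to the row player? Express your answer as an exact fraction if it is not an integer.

3/2

Row minima: T → -3, B → -5; maximin = -3.
Column maxima: b1 → 8, b2 → 6; minimax = 6.
-3 ≠ 6, so there is no saddle point; optimal play is mixed.
Let the row player play T with probability p. Expected payoff against b1: (-3)p + 8(1−p) = −11p + 8; against b2: 6p + (-5)(1−p) = 11p − 5.
Setting these equal: −11p + 8 = 11p − 5 ⇒ −22p = -13 ⇒ p = 13/22, and the value is (-11)·(13/22) + 8 = 3/2.
For the column player: with q = P(b1), equating T's and B's payoffs gives −9q + 6 = 13q − 5 ⇒ q = 1/2.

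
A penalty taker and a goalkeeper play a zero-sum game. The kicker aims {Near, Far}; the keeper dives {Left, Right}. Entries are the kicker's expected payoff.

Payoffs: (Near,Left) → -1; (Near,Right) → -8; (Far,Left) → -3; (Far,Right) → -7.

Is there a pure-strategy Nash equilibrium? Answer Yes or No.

Row minima: Near → -8, Far → -7; maximin = -7.
Column maxima: Left → -1, Right → -7; minimax = -7.
maximin = minimax = -7, so a saddle point exists.

Yes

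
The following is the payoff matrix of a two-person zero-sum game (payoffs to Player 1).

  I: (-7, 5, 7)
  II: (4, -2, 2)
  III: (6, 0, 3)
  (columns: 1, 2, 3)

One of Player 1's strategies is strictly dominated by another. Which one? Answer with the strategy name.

III gives a strictly higher payoff than II against every column: 6 > 4, 0 > -2, 3 > 2.
So II is strictly dominated and Player 1 never plays it.

II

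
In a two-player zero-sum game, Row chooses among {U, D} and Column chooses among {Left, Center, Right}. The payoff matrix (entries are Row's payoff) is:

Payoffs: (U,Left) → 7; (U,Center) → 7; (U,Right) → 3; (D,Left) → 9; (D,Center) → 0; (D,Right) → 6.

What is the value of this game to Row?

21/5

Row minima: U → 3, D → 0; maximin = 3.
Column maxima: Left → 9, Center → 7, Right → 6; minimax = 6.
3 ≠ 6, so there is no saddle point; optimal play is mixed.
Left is strictly dominated by Right (it gives Row strictly more in every row), so Column never plays it.
On the remaining 2×2 (U, D vs Center, Right):
Let Row play U with probability p. Expected payoff against Center: 7p + 0(1−p) = 7p; against Right: 3p + 6(1−p) = −3p + 6.
Setting these equal: 7p = −3p + 6 ⇒ 10p = 6 ⇒ p = 3/5, and the value is (7)·(3/5) = 21/5.
For Column: with q = P(Center), equating U's and D's payoffs gives 4q + 3 = −6q + 6 ⇒ q = 3/10.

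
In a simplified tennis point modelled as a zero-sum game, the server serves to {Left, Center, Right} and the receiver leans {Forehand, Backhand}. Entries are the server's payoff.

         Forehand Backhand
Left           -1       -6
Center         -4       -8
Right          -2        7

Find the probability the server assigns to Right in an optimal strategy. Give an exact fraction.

Row minima: Left → -6, Center → -8, Right → -2; maximin = -2.
Column maxima: Forehand → -1, Backhand → 7; minimax = -1.
-2 ≠ -1, so there is no saddle point; optimal play is mixed.
Center is strictly dominated by Left, so the server never plays it.
On the remaining 2×2 (Left, Right vs Forehand, Backhand):
Let the server play Left with probability p. Expected payoff against Forehand: (-1)p + (-2)(1−p) = p − 2; against Backhand: (-6)p + 7(1−p) = −13p + 7.
Setting these equal: p − 2 = −13p + 7 ⇒ 14p = 9 ⇒ p = 9/14, and the value is (1)·(9/14) − 2 = -19/14.
For the receiver: with q = P(Forehand), equating Left's and Right's payoffs gives 5q − 6 = −9q + 7 ⇒ q = 13/14.

5/14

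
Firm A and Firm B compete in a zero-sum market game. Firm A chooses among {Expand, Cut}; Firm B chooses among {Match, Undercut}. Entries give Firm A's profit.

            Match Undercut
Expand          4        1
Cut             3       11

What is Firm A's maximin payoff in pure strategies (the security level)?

Row minima: Expand → 1, Cut → 3.
The best of these is 3.

3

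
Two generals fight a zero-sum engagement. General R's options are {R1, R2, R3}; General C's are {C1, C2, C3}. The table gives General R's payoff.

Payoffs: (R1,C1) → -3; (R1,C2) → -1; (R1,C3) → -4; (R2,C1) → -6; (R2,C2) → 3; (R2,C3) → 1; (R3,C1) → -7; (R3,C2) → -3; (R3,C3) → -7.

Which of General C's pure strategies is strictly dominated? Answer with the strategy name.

C2

C1 holds General R's payoff strictly below C2 in every row: -3 < -1, -6 < 3, -7 < -3.
So C2 is strictly dominated for General C.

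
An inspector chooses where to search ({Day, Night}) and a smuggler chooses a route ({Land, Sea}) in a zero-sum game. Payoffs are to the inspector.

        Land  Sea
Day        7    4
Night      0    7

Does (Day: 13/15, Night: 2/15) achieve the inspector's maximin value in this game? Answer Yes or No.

No

Against Land this mix gives (13/15)·7 + (2/15)·0 = 91/15.
Against Sea this mix gives (13/15)·4 + (2/15)·7 = 22/5.
The smuggler will play Sea, holding the inspector to 22/5. Shifting weight toward the row that does better against Sea would raise this floor (the equalizing mix achieves 49/10 against both Sea and Land), so the proposed strategy is not optimal.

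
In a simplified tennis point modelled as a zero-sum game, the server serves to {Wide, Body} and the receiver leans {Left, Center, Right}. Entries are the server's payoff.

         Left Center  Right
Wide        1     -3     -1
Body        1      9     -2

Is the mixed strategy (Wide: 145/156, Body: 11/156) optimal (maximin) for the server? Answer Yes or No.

No

Against Left this mix gives (145/156)·1 + (11/156)·1 = 1.
Against Center this mix gives (145/156)·(-3) + (11/156)·9 = -28/13.
Against Right this mix gives (145/156)·(-1) + (11/156)·(-2) = -167/156.
The receiver will play Center, holding the server to -28/13. Shifting weight toward the row that does better against Center would raise this floor (the equalizing mix achieves -15/13 against both Center and Right), so the proposed strategy is not optimal.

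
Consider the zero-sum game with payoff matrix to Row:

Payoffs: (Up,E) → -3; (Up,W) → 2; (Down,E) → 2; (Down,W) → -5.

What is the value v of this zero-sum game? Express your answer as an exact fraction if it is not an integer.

Row minima: Up → -3, Down → -5; maximin = -3.
Column maxima: E → 2, W → 2; minimax = 2.
-3 ≠ 2, so there is no saddle point; optimal play is mixed.
Let Row play Up with probability p. Expected payoff against E: (-3)p + 2(1−p) = −5p + 2; against W: 2p + (-5)(1−p) = 7p − 5.
Setting these equal: −5p + 2 = 7p − 5 ⇒ −12p = -7 ⇒ p = 7/12, and the value is (-5)·(7/12) + 2 = -11/12.
For Column: with q = P(E), equating Up's and Down's payoffs gives −5q + 2 = 7q − 5 ⇒ q = 7/12.

-11/12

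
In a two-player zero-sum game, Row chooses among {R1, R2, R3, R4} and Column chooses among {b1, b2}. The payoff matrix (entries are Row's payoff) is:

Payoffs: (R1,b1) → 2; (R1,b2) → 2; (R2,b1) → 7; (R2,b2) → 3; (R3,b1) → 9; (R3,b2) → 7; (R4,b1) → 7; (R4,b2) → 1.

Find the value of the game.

7

Row minima: R1 → 2, R2 → 3, R3 → 7, R4 → 1; maximin = 7.
Column maxima: b1 → 9, b2 → 7; minimax = 7.
Since maximin = minimax = 7, there is a saddle point and the value is 7.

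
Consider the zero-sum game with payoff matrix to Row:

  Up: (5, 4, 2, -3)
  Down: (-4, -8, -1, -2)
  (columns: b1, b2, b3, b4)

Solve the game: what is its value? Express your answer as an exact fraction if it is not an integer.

-32/13

Row minima: Up → -3, Down → -8; maximin = -3.
Column maxima: b1 → 5, b2 → 4, b3 → 2, b4 → -2; minimax = -2.
-3 ≠ -2, so there is no saddle point; optimal play is mixed.
b1 is strictly dominated by b2 (it gives Row strictly more in every row), so Column never plays it.
b3 is strictly dominated by b4 (it gives Row strictly more in every row), so Column never plays it.
On the remaining 2×2 (Up, Down vs b2, b4):
Let Row play Up with probability p. Expected payoff against b2: 4p + (-8)(1−p) = 12p − 8; against b4: (-3)p + (-2)(1−p) = −p − 2.
Setting these equal: 12p − 8 = −p − 2 ⇒ 13p = 6 ⇒ p = 6/13, and the value is (12)·(6/13) − 8 = -32/13.
For Column: with q = P(b2), equating Up's and Down's payoffs gives 7q − 3 = −6q − 2 ⇒ q = 1/13.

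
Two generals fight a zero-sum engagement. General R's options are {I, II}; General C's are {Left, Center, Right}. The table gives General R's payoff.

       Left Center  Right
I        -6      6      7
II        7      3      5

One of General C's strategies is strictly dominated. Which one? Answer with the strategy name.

Center holds General R's payoff strictly below Right in every row: 6 < 7, 3 < 5.
So Right is strictly dominated for General C.

Right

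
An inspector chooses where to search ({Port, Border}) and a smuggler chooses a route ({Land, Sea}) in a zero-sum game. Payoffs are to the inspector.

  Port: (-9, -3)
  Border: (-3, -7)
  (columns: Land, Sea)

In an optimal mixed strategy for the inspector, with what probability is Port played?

Row minima: Port → -9, Border → -7; maximin = -7.
Column maxima: Land → -3, Sea → -3; minimax = -3.
-7 ≠ -3, so there is no saddle point; optimal play is mixed.
Let the inspector play Port with probability p. Expected payoff against Land: (-9)p + (-3)(1−p) = −6p − 3; against Sea: (-3)p + (-7)(1−p) = 4p − 7.
Setting these equal: −6p − 3 = 4p − 7 ⇒ −10p = -4 ⇒ p = 2/5, and the value is (-6)·(2/5) − 3 = -27/5.
For the smuggler: with q = P(Land), equating Port's and Border's payoffs gives −6q − 3 = 4q − 7 ⇒ q = 2/5.

2/5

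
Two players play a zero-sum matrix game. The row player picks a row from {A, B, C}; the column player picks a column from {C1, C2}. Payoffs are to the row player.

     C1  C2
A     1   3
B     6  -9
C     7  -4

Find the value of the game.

Row minima: A → 1, B → -9, C → -4; maximin = 1.
Column maxima: C1 → 7, C2 → 3; minimax = 3.
1 ≠ 3, so there is no saddle point; optimal play is mixed.
B is strictly dominated by C, so the row player never plays it.
On the remaining 2×2 (A, C vs C1, C2):
Let the row player play A with probability p. Expected payoff against C1: 1p + 7(1−p) = −6p + 7; against C2: 3p + (-4)(1−p) = 7p − 4.
Setting these equal: −6p + 7 = 7p − 4 ⇒ −13p = -11 ⇒ p = 11/13, and the value is (-6)·(11/13) + 7 = 25/13.
For the column player: with q = P(C1), equating A's and C's payoffs gives −2q + 3 = 11q − 4 ⇒ q = 7/13.

25/13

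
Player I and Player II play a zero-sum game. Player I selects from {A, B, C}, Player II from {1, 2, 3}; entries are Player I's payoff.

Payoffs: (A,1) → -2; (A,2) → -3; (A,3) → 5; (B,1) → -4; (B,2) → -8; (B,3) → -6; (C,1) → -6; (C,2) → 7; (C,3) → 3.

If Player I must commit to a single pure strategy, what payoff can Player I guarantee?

Row minima: A → -3, B → -8, C → -6.
The best of these is -3.

-3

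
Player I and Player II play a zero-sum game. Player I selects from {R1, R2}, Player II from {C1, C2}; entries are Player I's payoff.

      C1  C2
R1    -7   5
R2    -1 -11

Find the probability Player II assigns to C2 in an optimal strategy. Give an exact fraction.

Row minima: R1 → -7, R2 → -11; maximin = -7.
Column maxima: C1 → -1, C2 → 5; minimax = -1.
-7 ≠ -1, so there is no saddle point; optimal play is mixed.
Let Player I play R1 with probability p. Expected payoff against C1: (-7)p + (-1)(1−p) = −6p − 1; against C2: 5p + (-11)(1−p) = 16p − 11.
Setting these equal: −6p − 1 = 16p − 11 ⇒ −22p = -10 ⇒ p = 5/11, and the value is (-6)·(5/11) − 1 = -41/11.
For Player II: with q = P(C1), equating R1's and R2's payoffs gives −12q + 5 = 10q − 11 ⇒ q = 8/11.

3/11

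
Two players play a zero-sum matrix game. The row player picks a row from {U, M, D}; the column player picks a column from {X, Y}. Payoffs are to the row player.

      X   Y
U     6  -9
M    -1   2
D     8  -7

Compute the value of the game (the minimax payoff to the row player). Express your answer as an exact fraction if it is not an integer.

1/2

Row minima: U → -9, M → -1, D → -7; maximin = -1.
Column maxima: X → 8, Y → 2; minimax = 2.
-1 ≠ 2, so there is no saddle point; optimal play is mixed.
U is strictly dominated by D, so the row player never plays it.
On the remaining 2×2 (M, D vs X, Y):
Let the row player play M with probability p. Expected payoff against X: (-1)p + 8(1−p) = −9p + 8; against Y: 2p + (-7)(1−p) = 9p − 7.
Setting these equal: −9p + 8 = 9p − 7 ⇒ −18p = -15 ⇒ p = 5/6, and the value is (-9)·(5/6) + 8 = 1/2.
For the column player: with q = P(X), equating M's and D's payoffs gives −3q + 2 = 15q − 7 ⇒ q = 1/2.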